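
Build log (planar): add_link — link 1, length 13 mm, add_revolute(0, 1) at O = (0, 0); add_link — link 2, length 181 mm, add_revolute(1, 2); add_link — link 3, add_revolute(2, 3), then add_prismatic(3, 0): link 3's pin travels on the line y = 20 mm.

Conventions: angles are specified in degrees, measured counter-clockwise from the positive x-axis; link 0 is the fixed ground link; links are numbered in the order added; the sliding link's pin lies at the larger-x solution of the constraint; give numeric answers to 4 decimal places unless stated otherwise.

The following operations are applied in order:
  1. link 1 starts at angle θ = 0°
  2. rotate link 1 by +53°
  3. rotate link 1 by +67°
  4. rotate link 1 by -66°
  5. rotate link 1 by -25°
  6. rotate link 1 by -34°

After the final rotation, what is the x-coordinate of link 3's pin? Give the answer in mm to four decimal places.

geometry: r = 13 mm, L = 181 mm, e = 20 mm; θ starts at 0°
rotate link 1 by +53°: θ ← 0° +53° = 53°
rotate link 1 by +67°: θ ← 53° +67° = 120°
rotate link 1 by -66°: θ ← 120° -66° = 54°
rotate link 1 by -25°: θ ← 54° -25° = 29°
rotate link 1 by -34°: θ ← 29° -34° = -5°
crank pin P = (r cos θ, r sin θ) = (12.950531, -1.133025)
h = r sin θ − e = -1.133025 − 20 = -21.133025
x = r cos θ + √(L² − h²) = 12.950531 + 179.762052 = 192.712583

192.7126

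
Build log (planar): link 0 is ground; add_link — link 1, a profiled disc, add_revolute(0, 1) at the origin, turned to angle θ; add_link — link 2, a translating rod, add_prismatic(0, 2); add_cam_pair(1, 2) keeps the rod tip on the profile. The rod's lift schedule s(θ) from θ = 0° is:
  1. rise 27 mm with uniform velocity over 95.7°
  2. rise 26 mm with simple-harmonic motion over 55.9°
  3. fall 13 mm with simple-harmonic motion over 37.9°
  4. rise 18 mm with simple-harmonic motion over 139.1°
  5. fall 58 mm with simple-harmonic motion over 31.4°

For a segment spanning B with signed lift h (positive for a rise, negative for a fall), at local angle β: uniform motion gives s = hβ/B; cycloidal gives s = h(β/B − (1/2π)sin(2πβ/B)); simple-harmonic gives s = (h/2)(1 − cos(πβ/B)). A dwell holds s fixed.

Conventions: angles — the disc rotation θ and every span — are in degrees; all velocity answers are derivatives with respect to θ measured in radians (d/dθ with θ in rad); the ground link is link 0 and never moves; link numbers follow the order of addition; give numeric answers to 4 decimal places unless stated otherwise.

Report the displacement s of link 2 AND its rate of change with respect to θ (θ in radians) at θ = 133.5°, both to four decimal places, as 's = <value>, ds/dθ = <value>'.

seg 1 [0°–95.7°] uniform, h=27: full span → s += 27 → s = 27.0000
seg 2 [95.7°–151.6°] simple-harmonic, h=26: θ=133.5° here. β=37.8, B=55.9. 26/2·(1 − cos(π·0.6762)) = 19.8345 → s = 46.8345
velocity in seg [95.7°–151.6°] (simple-harmonic), θ in radians: β = 37.8° = 0.6597 rad, B = 55.9° = 0.9756 rad; ds/dθ = (πh/(2B)) sin(πβ/B) = (π·26/(2·0.9756)) sin(π·0.6762) = 35.608685 mm/rad

s = 46.8345, ds/dθ = 35.6087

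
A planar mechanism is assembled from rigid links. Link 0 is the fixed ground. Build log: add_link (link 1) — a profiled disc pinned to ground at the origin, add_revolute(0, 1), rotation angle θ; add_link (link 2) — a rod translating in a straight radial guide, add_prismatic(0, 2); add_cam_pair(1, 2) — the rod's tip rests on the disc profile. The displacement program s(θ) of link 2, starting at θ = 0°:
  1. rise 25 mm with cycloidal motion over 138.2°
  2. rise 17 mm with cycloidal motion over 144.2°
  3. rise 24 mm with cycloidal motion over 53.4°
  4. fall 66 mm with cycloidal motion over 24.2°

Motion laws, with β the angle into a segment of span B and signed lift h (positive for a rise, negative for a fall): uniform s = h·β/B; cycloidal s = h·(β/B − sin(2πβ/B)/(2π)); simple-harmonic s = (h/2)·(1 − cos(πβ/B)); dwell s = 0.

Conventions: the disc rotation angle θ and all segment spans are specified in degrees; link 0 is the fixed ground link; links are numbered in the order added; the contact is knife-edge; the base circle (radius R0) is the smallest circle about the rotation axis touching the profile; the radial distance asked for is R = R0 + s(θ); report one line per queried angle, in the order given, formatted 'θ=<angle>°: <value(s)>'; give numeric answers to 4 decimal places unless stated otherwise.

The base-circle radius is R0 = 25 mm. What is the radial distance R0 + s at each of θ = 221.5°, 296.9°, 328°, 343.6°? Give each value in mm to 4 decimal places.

seg 1 [0°–138.2°] cycloidal, h=25: full span → s += 25 → s = 25.0000
seg 2 [138.2°–282.4°] cycloidal, h=17: θ=221.5° here. β=83.3, B=144.2. 17·(0.5777 − sin(2π·0.5777)/(2π)) = 11.0890 → s = 36.0890
seg 2 [138.2°–282.4°] cycloidal, h=17: full span → s += 17 → s = 42.0000
seg 3 [282.4°–335.8°] cycloidal, h=24: θ=296.9° here. β=14.5, B=53.4. 24·(0.2715 − sin(2π·0.2715)/(2π)) = 2.7321 → s = 44.7321
seg 3 [282.4°–335.8°] cycloidal, h=24: θ=328° here. β=45.6, B=53.4. 24·(0.8539 − sin(2π·0.8539)/(2π)) = 23.5282 → s = 65.5282
seg 3 [282.4°–335.8°] cycloidal, h=24: full span → s += 24 → s = 66.0000
seg 4 [335.8°–360°] cycloidal, h=-66: θ=343.6° here. β=7.8, B=24.2. -66·(0.3223 − sin(2π·0.3223)/(2π)) = -11.8342 → s = 54.1658
θ=221.5°: R = R0 + s = 25 + 36.0890 = 61.0890
θ=296.9°: R = R0 + s = 25 + 44.7321 = 69.7321
θ=328°: R = R0 + s = 25 + 65.5282 = 90.5282
θ=343.6°: R = R0 + s = 25 + 54.1658 = 79.1658

θ=221.5°: 61.0890
θ=296.9°: 69.7321
θ=328°: 90.5282
θ=343.6°: 79.1658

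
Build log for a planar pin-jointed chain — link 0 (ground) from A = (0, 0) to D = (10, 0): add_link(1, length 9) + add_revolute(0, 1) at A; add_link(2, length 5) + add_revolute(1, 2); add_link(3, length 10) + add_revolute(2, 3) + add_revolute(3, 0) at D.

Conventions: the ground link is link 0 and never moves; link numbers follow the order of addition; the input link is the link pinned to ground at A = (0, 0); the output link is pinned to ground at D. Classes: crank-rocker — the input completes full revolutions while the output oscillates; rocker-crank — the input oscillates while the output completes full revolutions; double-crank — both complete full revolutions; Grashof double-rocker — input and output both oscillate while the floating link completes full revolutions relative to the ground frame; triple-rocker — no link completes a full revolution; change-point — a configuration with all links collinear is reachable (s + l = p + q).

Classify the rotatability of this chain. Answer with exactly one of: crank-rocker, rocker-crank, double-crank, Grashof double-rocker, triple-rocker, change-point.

lengths: ground=10, input=9, coupler=5, output=10
sorted: s=5 (shortest), l=10 (longest), p+q=19
s + l = 15 vs p + q = 19
s + l < p + q (Grashof) with shortest = coupler link → Grashof double-rocker

Grashof double-rocker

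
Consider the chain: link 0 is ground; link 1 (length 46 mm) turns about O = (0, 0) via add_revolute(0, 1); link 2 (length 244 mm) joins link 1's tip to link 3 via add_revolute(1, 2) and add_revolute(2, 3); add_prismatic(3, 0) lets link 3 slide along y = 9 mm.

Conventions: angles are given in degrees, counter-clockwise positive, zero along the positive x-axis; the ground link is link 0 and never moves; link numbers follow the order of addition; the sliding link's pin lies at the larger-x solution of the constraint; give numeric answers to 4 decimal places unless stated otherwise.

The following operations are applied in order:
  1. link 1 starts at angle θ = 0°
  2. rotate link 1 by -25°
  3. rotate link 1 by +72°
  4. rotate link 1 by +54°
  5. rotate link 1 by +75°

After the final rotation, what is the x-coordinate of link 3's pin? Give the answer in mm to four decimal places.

geometry: r = 46 mm, L = 244 mm, e = 9 mm; θ starts at 0°
rotate link 1 by -25°: θ ← 0° -25° = -25°
rotate link 1 by +72°: θ ← -25° +72° = 47°
rotate link 1 by +54°: θ ← 47° +54° = 101°
rotate link 1 by +75°: θ ← 101° +75° = 176°
crank pin P = (r cos θ, r sin θ) = (-45.887946, 3.208798)
h = r sin θ − e = 3.208798 − 9 = -5.791202
x = r cos θ + √(L² − h²) = -45.887946 + 243.931265 = 198.043319

198.0433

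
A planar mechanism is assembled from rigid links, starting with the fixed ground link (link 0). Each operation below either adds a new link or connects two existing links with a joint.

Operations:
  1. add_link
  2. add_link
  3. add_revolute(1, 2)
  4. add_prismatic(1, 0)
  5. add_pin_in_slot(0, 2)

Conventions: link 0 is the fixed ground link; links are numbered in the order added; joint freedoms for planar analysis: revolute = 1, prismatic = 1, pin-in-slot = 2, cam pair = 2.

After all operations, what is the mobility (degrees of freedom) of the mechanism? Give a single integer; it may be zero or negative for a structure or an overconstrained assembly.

(L,J1,J2)=(1,0,0); link0 fixed
link1: (2,0,0)
link2: (3,0,0)
R 1-2 [J1]: (3,1,0)
P 1-0 [J1]: (3,2,0)
PS 0-2 [J2]: (3,2,1)
Grübler: 3·2 − 2·2 − 1 = 1

M = 1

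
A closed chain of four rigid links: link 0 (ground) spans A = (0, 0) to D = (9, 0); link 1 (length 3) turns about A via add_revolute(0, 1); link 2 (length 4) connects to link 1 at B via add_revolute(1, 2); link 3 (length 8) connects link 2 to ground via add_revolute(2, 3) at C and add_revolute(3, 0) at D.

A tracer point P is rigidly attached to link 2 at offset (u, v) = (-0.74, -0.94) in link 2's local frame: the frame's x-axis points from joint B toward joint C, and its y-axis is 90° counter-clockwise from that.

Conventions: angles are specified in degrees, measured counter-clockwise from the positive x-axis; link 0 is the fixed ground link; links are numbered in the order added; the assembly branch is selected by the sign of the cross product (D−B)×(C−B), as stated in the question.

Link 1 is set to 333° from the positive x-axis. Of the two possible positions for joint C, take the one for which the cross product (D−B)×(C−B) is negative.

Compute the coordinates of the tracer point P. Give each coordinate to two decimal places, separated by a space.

A=(0,0), D=(9.00,0)
B = A + 3.00·(cos333°, sin333°) = (2.6730, -1.3620)
|BD| = 6.4719
circle(B,4.00) ∩ circle(D,8.00): a=-0.4724, h=3.9720
  candidates: C₊=(1.3753,2.4217) cross=25.706; C₋=(3.0471,-5.3444) cross=-25.706
  branch - wants cross < 0 → take C=(3.0471,-5.3444) (cross=-25.706)
ex = (C−B)/|BC| = (0.0935,-0.9956); ey = (0.9956,0.0935)
P = B + -0.74·ex + -0.94·ey = (1.6679,-0.7131)

1.67 -0.71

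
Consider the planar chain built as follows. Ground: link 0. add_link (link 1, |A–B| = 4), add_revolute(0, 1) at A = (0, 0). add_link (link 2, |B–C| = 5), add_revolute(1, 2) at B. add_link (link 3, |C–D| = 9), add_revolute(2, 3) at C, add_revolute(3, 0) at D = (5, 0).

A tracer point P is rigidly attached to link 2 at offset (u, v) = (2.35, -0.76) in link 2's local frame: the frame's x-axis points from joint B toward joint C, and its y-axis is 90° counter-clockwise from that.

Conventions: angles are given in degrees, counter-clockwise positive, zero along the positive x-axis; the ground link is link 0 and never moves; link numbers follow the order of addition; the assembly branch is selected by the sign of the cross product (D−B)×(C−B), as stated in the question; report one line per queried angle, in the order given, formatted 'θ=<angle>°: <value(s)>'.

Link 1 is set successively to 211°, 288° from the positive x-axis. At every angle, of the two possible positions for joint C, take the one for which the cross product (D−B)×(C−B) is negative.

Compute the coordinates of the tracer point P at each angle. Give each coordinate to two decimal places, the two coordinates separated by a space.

A=(0,0), D=(5.00,0)
θ=211°: B = A + 4.00·(cos211°, sin211°) = (-3.4287, -2.0602)
θ=211°: |BD| = 8.6768
θ=211°: circle(B,5.00) ∩ circle(D,9.00): a=1.1114, h=4.8749
θ=211°:   candidates: C₊=(-3.5065,2.9392) cross=42.299; C₋=(-1.1916,-6.5318) cross=-42.299
θ=211°:   branch - wants cross < 0 → take C=(-1.1916,-6.5318) (cross=-42.299)
θ=211°: ex = (C−B)/|BC| = (0.4474,-0.8943); ey = (0.8943,0.4474)
θ=211°: P = B + 2.35·ex + -0.76·ey = (-3.0569,-4.5019)
θ=288°: B = A + 4.00·(cos288°, sin288°) = (1.2361, -3.8042)
θ=288°: |BD| = 5.3516
θ=288°: circle(B,5.00) ∩ circle(D,9.00): a=-2.5563, h=4.2971
θ=288°:   candidates: C₊=(-3.6165,-2.5991) cross=22.996; C₋=(2.4928,-8.6437) cross=-22.996
θ=288°:   branch - wants cross < 0 → take C=(2.4928,-8.6437) (cross=-22.996)
θ=288°: ex = (C−B)/|BC| = (0.2513,-0.9679); ey = (0.9679,0.2513)
θ=288°: P = B + 2.35·ex + -0.76·ey = (1.0911,-6.2698)

θ=211°: -3.06 -4.50
θ=288°: 1.09 -6.27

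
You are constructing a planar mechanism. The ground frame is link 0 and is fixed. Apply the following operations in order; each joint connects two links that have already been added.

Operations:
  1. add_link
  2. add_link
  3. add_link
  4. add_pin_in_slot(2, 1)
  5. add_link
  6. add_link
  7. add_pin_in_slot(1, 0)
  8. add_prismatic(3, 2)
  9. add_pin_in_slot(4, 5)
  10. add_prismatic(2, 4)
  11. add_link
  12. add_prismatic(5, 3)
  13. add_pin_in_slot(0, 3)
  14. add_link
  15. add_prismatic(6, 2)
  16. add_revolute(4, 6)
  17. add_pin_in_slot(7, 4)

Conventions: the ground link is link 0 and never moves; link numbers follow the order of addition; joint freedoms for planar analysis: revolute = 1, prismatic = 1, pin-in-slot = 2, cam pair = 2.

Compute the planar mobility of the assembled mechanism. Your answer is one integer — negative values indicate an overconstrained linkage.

ground; <1,0,0>
#1 <2,0,0>
#2 <3,0,0>
#3 <4,0,0>
PS:2↔1 J2 <4,0,1>
#4 <5,0,1>
#5 <6,0,1>
PS:1↔0 J2 <6,0,2>
P:3↔2 J1 <6,1,2>
PS:4↔5 J2 <6,1,3>
P:2↔4 J1 <6,2,3>
#6 <7,2,3>
P:5↔3 J1 <7,3,3>
PS:0↔3 J2 <7,3,4>
#7 <8,3,4>
P:6↔2 J1 <8,4,4>
R:4↔6 J1 <8,5,4>
PS:7↔4 J2 <8,5,5>
3×7 − 2×5 − 1×5 = 6

M = 6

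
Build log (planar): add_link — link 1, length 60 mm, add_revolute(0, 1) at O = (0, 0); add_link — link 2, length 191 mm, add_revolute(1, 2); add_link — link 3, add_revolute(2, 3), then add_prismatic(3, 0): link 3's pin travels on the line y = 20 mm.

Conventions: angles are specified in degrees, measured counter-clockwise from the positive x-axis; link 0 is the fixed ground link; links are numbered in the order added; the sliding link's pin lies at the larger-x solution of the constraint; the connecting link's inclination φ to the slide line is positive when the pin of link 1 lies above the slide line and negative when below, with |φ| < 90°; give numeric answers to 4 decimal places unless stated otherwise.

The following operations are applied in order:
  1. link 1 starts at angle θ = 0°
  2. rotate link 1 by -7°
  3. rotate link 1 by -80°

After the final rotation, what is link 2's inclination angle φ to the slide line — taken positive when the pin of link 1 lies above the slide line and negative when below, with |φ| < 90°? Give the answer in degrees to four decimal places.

geometry: r = 60 mm, L = 191 mm, e = 20 mm; θ starts at 0°
rotate link 1 by -7°: θ ← 0° -7° = -7°
rotate link 1 by -80°: θ ← -7° -80° = -87°
h = r sin θ − e = -59.917772 − 20 = -79.917772
sin φ = h / L = -79.917772 / 191 = -0.41841765
φ = arcsin(-0.41841765) = -24.734728°

-24.7347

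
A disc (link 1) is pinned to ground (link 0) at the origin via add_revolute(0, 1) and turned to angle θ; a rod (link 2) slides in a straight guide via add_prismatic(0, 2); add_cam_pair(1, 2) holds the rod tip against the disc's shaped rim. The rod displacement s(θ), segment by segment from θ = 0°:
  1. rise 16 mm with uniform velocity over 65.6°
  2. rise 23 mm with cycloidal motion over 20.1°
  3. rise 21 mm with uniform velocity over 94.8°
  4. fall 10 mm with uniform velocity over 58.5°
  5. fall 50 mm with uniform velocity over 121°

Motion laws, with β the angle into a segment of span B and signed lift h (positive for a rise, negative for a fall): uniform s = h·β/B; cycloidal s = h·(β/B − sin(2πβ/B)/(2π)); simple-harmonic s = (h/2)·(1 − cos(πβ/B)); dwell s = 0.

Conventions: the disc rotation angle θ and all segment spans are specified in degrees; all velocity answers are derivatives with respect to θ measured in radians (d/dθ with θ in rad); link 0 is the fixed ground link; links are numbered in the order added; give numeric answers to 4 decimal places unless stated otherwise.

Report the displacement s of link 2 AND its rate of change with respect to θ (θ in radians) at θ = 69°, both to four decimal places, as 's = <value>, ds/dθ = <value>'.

segment 1 (0° to 65.6°, uniform, h = 16) is passed completely: s = 0.0000 + (16) = 16.0000
θ = 69° falls in segment 2 (65.6° to 85.7°, cycloidal, h = 23): β = 69 − 65.6 = 3.4°, B = 20.1°; Δs = 23·(0.1692 − sin(2π·0.1692)/(2π)) = 0.6922; s = 16.0000 + 0.6922 = 16.6922
velocity in seg [65.6°–85.7°] (cycloidal), θ in radians: β = 3.4° = 0.0593 rad, B = 20.1° = 0.3508 rad; ds/dθ = (h/B)(1 − cos(2πβ/B)) = (23/0.3508)(1 − cos(2π·0.1692)) = 33.672575 mm/rad

s = 16.6922, ds/dθ = 33.6726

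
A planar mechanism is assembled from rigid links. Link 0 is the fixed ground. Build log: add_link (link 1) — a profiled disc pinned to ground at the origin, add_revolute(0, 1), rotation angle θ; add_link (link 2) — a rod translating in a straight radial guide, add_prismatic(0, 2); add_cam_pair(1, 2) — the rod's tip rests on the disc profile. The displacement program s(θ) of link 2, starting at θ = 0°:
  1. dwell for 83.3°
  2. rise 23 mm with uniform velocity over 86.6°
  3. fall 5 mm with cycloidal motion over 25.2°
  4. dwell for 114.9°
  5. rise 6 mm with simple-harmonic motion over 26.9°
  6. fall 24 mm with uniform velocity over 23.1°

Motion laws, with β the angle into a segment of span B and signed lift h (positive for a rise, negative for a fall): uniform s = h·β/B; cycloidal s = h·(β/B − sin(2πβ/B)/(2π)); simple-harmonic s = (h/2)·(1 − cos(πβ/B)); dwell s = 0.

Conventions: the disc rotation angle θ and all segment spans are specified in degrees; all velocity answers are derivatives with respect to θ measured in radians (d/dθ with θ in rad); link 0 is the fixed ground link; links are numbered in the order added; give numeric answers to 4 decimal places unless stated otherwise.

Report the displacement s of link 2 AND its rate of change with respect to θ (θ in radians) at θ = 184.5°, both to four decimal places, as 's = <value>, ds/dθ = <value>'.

seg 1 [0°–83.3°] dwell: s stays 0.0000
seg 2 [83.3°–169.9°] uniform, h=23: full span → s += 23 → s = 23.0000
seg 3 [169.9°–195.1°] cycloidal, h=-5: θ=184.5° here. β=14.6, B=25.2. -5·(0.5794 − sin(2π·0.5794)/(2π)) = -3.2774 → s = 19.7226
velocity in seg [169.9°–195.1°] (cycloidal), θ in radians: β = 14.6° = 0.2548 rad, B = 25.2° = 0.4398 rad; ds/dθ = (h/B)(1 − cos(2πβ/B)) = ((-5)/0.4398)(1 − cos(2π·0.5794)) = -21.352018 mm/rad

s = 19.7226, ds/dθ = -21.3520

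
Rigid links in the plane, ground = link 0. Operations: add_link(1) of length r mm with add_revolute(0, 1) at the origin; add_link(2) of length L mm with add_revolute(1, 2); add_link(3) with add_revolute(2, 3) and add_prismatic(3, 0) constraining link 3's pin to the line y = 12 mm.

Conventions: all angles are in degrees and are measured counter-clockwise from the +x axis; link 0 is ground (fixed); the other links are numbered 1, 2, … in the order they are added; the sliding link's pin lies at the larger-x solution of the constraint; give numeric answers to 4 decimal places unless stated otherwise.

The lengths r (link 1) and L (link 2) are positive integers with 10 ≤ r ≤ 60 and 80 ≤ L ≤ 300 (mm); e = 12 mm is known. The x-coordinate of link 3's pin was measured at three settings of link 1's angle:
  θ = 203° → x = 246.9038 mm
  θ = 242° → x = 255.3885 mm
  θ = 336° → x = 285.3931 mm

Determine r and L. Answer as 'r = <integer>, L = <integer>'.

constraint per measurement: (x − r cos θ)² + (r sin θ − e)² = L²
subtracting the θ₁ and θ₂ equations cancels the r² and L² terms:
r = (x₁² − x₂²) / (2[(x₁cos θ₁ + e sin θ₁) − (x₂cos θ₂ + e sin θ₂)]) = 20.9999 → r = 21
L² = (x₁ − r cos θ₁)² + (r sin θ₁ − e)² = 71289.0131 → L = 267.0000 → L = 267
check at θ₃=336°: x = 285.3931 (printed 285.3931) ✓

r = 21, L = 267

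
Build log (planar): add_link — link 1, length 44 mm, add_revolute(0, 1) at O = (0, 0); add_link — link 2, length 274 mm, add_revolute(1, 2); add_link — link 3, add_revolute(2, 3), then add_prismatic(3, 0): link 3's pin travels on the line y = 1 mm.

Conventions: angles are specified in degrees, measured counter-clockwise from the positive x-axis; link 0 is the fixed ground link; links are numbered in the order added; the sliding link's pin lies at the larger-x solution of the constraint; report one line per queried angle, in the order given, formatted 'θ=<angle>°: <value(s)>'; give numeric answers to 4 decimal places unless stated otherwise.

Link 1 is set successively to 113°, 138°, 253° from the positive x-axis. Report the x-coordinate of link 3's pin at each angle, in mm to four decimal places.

geometry: r = 44 mm, L = 274 mm, e = 1 mm
θ=113°: crank pin P = (r cos θ, r sin θ) = (-17.192170, 40.502214)
θ=113°: h = r sin θ − e = 40.502214 − 1 = 39.502214
θ=113°: x = r cos θ + √(L² − h²) = -17.192170 + 271.137558 = 253.945388
θ=138°: crank pin P = (r cos θ, r sin θ) = (-32.698372, 29.441747)
θ=138°: h = r sin θ − e = 29.441747 − 1 = 28.441747
θ=138°: x = r cos θ + √(L² − h²) = -32.698372 + 272.519847 = 239.821475
θ=253°: crank pin P = (r cos θ, r sin θ) = (-12.864355, -42.077409)
θ=253°: h = r sin θ − e = -42.077409 − 1 = -43.077409
θ=253°: x = r cos θ + √(L² − h²) = -12.864355 + 270.592566 = 257.728211

θ=113°: 253.9454
θ=138°: 239.8215
θ=253°: 257.7282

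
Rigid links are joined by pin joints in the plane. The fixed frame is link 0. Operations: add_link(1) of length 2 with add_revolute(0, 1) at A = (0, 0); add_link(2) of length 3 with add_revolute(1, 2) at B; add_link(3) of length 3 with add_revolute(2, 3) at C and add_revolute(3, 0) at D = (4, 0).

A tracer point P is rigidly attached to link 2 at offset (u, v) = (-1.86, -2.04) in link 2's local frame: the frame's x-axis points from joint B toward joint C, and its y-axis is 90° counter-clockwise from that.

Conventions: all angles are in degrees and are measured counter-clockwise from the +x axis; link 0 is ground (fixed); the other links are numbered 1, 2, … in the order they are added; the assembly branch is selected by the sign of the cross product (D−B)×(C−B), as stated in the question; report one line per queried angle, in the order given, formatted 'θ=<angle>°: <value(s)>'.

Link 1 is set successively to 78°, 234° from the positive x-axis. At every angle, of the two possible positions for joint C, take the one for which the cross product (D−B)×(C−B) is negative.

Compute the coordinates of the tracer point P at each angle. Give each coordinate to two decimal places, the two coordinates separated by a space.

A=(0,0), D=(4.00,0)
θ=78°: B = A + 2.00·(cos78°, sin78°) = (0.4158, 1.9563)
θ=78°: |BD| = 4.0833
θ=78°: circle(B,3.00) ∩ circle(D,3.00): a=2.0417, h=2.1981
θ=78°:   candidates: C₊=(3.2610,2.9076) cross=8.976; C₋=(1.1548,-0.9513) cross=-8.976
θ=78°:   branch - wants cross < 0 → take C=(1.1548,-0.9513) (cross=-8.976)
θ=78°: ex = (C−B)/|BC| = (0.2463,-0.9692); ey = (0.9692,0.2463)
θ=78°: P = B + -1.86·ex + -2.04·ey = (-2.0195,3.2565)
θ=234°: B = A + 2.00·(cos234°, sin234°) = (-1.1756, -1.6180)
θ=234°: |BD| = 5.4226
θ=234°: circle(B,3.00) ∩ circle(D,3.00): a=2.7113, h=1.2841
θ=234°:   candidates: C₊=(1.0291,0.4166) cross=6.963; C₋=(1.7954,-2.0346) cross=-6.963
θ=234°:   branch - wants cross < 0 → take C=(1.7954,-2.0346) (cross=-6.963)
θ=234°: ex = (C−B)/|BC| = (0.9903,-0.1389); ey = (0.1389,0.9903)
θ=234°: P = B + -1.86·ex + -2.04·ey = (-3.3008,-3.3800)

θ=78°: -2.02 3.26
θ=234°: -3.30 -3.38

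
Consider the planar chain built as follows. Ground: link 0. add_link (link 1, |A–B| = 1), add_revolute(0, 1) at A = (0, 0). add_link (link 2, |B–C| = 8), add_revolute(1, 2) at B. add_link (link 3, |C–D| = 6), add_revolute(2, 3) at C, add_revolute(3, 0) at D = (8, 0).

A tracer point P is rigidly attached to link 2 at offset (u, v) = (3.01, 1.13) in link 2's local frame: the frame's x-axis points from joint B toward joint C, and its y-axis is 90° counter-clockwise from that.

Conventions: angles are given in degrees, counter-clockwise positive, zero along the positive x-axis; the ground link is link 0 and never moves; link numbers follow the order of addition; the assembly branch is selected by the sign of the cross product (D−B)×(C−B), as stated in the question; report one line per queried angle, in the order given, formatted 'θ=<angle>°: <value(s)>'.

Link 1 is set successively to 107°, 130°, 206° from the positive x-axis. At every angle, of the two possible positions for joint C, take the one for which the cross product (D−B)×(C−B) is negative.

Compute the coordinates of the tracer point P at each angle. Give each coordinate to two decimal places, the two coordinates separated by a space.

A=(0,0), D=(8.00,0)
θ=107°: B = A + 1.00·(cos107°, sin107°) = (-0.2924, 0.9563)
θ=107°: |BD| = 8.3473
θ=107°: circle(B,8.00) ∩ circle(D,6.00): a=5.8508, h=5.4560
θ=107°:   candidates: C₊=(6.1450,5.7061) cross=45.543; C₋=(4.8949,-5.1340) cross=-45.543
θ=107°:   branch - wants cross < 0 → take C=(4.8949,-5.1340) (cross=-45.543)
θ=107°: ex = (C−B)/|BC| = (0.6484,-0.7613); ey = (0.7613,0.6484)
θ=107°: P = B + 3.01·ex + 1.13·ey = (2.5196,-0.6025)
θ=130°: B = A + 1.00·(cos130°, sin130°) = (-0.6428, 0.7660)
θ=130°: |BD| = 8.6767
θ=130°: circle(B,8.00) ∩ circle(D,6.00): a=5.9519, h=5.3456
θ=130°:   candidates: C₊=(5.7578,5.5653) cross=46.382; C₋=(4.8139,-5.0842) cross=-46.382
θ=130°:   branch - wants cross < 0 → take C=(4.8139,-5.0842) (cross=-46.382)
θ=130°: ex = (C−B)/|BC| = (0.6821,-0.7313); ey = (0.7313,0.6821)
θ=130°: P = B + 3.01·ex + 1.13·ey = (2.2366,-0.6643)
θ=206°: B = A + 1.00·(cos206°, sin206°) = (-0.8988, -0.4384)
θ=206°: |BD| = 8.9096
θ=206°: circle(B,8.00) ∩ circle(D,6.00): a=6.0261, h=5.2617
θ=206°:   candidates: C₊=(4.8612,5.1135) cross=46.880; C₋=(5.3789,-5.3972) cross=-46.880
θ=206°:   branch - wants cross < 0 → take C=(5.3789,-5.3972) (cross=-46.880)
θ=206°: ex = (C−B)/|BC| = (0.7847,-0.6199); ey = (0.6199,0.7847)
θ=206°: P = B + 3.01·ex + 1.13·ey = (2.1636,-1.4174)

θ=107°: 2.52 -0.60
θ=130°: 2.24 -0.66
θ=206°: 2.16 -1.42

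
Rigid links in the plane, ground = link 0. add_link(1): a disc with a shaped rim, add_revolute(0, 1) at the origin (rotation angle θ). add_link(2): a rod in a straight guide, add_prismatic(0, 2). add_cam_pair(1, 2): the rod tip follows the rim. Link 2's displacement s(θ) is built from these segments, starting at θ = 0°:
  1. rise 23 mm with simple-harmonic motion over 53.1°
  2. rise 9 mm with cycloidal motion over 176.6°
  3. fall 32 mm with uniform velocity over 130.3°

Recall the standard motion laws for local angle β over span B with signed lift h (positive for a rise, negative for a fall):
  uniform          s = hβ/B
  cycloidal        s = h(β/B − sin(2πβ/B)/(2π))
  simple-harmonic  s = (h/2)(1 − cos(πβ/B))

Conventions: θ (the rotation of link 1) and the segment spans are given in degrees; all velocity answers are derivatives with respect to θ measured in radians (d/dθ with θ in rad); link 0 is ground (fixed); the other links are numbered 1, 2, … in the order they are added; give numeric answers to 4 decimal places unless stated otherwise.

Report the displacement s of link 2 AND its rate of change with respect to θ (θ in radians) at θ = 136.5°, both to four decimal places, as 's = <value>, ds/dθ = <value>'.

segment 1 (0° to 53.1°, simple-harmonic, h = 23) is passed completely: s = 0.0000 + (23) = 23.0000
θ = 136.5° falls in segment 2 (53.1° to 229.7°, cycloidal, h = 9): β = 136.5 − 53.1 = 83.4°, B = 176.6°; Δs = 9·(0.4723 − sin(2π·0.4723)/(2π)) = 4.0018; s = 23.0000 + 4.0018 = 27.0018
velocity in seg [53.1°–229.7°] (cycloidal), θ in radians: β = 83.4° = 1.4556 rad, B = 176.6° = 3.0823 rad; ds/dθ = (h/B)(1 − cos(2πβ/B)) = (9/3.0823)(1 − cos(2π·0.4723)) = 5.795627 mm/rad

s = 27.0018, ds/dθ = 5.7956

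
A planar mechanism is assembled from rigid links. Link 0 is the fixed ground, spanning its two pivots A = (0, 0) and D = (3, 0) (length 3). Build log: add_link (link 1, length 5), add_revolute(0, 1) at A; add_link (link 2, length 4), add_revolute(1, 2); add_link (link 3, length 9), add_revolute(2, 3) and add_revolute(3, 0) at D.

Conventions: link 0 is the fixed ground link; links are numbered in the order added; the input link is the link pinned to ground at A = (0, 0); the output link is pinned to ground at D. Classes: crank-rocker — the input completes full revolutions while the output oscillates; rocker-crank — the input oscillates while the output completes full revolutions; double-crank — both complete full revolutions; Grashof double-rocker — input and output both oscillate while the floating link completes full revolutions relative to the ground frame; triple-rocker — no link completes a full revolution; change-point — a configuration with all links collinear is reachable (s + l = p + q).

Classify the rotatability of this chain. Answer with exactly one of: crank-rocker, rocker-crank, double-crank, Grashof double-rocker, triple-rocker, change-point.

lengths: ground=3, input=5, coupler=4, output=9
sorted: s=3 (shortest), l=9 (longest), p+q=9
s + l = 12 vs p + q = 9
s + l > p + q → non-Grashof → no link fully rotates → triple-rocker

triple-rocker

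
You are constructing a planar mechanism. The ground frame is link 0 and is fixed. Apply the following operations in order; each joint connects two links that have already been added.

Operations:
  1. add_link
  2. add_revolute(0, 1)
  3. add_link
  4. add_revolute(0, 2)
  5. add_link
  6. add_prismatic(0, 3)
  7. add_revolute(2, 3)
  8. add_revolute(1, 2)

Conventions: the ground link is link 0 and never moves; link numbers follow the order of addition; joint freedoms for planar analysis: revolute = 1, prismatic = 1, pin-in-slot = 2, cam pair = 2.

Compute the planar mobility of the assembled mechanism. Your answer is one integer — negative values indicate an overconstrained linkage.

ground; <1,0,0>
#1 <2,0,0>
R:0↔1 J1 <2,1,0>
#2 <3,1,0>
R:0↔2 J1 <3,2,0>
#3 <4,2,0>
P:0↔3 J1 <4,3,0>
R:2↔3 J1 <4,4,0>
R:1↔2 J1 <4,5,0>
3×3 − 2×5 − 1×0 = -1

M = -1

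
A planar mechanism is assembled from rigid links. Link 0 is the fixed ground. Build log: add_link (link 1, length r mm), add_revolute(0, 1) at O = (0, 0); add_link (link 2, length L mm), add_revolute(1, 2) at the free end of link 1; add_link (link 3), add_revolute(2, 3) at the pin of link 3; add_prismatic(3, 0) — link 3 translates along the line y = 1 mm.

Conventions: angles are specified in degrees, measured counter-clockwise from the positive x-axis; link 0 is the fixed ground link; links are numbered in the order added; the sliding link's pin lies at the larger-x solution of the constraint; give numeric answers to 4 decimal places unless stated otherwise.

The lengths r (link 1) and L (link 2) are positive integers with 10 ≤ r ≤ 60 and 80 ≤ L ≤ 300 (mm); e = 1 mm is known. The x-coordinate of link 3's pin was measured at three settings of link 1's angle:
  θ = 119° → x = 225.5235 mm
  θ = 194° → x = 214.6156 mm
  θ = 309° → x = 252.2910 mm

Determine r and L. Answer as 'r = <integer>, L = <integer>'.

constraint per measurement: (x − r cos θ)² + (r sin θ − e)² = L²
subtracting the θ₁ and θ₂ equations cancels the r² and L² terms:
r = (x₁² − x₂²) / (2[(x₁cos θ₁ + e sin θ₁) − (x₂cos θ₂ + e sin θ₂)]) = 23.9999 → r = 24
L² = (x₁ − r cos θ₁)² + (r sin θ₁ − e)² = 56643.9935 → L = 238.0000 → L = 238
check at θ₃=309°: x = 252.2910 (printed 252.2910) ✓

r = 24, L = 238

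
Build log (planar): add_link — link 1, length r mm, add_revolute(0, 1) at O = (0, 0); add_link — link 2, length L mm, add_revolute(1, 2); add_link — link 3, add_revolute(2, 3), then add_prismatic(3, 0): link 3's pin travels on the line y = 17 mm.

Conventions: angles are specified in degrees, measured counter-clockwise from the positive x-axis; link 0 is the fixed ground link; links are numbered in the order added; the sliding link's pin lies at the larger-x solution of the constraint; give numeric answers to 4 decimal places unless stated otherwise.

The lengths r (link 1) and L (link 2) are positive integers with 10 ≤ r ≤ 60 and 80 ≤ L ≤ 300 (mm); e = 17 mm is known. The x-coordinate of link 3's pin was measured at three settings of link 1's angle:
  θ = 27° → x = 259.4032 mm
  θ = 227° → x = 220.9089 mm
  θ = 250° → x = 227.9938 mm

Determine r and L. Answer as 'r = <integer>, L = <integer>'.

constraint per measurement: (x − r cos θ)² + (r sin θ − e)² = L²
subtracting the θ₁ and θ₂ equations cancels the r² and L² terms:
r = (x₁² − x₂²) / (2[(x₁cos θ₁ + e sin θ₁) − (x₂cos θ₂ + e sin θ₂)]) = 23.0000 → r = 23
L² = (x₁ − r cos θ₁)² + (r sin θ₁ − e)² = 57121.0222 → L = 239.0000 → L = 239
check at θ₃=250°: x = 227.9938 (printed 227.9938) ✓

r = 23, L = 239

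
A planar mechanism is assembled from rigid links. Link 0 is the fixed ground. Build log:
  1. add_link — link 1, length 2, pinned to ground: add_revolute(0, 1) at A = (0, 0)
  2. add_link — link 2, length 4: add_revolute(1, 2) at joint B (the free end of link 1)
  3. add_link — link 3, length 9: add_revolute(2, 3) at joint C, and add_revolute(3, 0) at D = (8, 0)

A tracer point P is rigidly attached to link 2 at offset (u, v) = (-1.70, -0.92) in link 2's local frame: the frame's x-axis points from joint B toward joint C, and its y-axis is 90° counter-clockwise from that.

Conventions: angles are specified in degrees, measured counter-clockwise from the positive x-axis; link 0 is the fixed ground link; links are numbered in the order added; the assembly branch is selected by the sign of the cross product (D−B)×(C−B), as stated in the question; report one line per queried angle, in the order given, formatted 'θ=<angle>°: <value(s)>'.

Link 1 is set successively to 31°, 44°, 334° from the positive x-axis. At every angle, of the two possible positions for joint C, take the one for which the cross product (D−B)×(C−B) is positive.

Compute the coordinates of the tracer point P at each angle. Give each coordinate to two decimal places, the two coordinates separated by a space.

A=(0,0), D=(8.00,0)
θ=31°: B = A + 2.00·(cos31°, sin31°) = (1.7143, 1.0301)
θ=31°: |BD| = 6.3695
θ=31°: circle(B,4.00) ∩ circle(D,9.00): a=-1.9177, h=3.5103
θ=31°:   candidates: C₊=(0.3896,4.8043) cross=22.359; C₋=(-0.7458,-2.1239) cross=-22.359
θ=31°:   branch + wants cross > 0 → take C=(0.3896,4.8043) (cross=22.359)
θ=31°: ex = (C−B)/|BC| = (-0.3312,0.9436); ey = (-0.9436,-0.3312)
θ=31°: P = B + -1.70·ex + -0.92·ey = (3.1454,-0.2693)
θ=44°: B = A + 2.00·(cos44°, sin44°) = (1.4387, 1.3893)
θ=44°: |BD| = 6.7068
θ=44°: circle(B,4.00) ∩ circle(D,9.00): a=-1.4924, h=3.7112
θ=44°:   candidates: C₊=(0.7474,5.3291) cross=24.890; C₋=(-0.7901,-1.9322) cross=-24.890
θ=44°:   branch + wants cross > 0 → take C=(0.7474,5.3291) (cross=24.890)
θ=44°: ex = (C−B)/|BC| = (-0.1728,0.9850); ey = (-0.9850,-0.1728)
θ=44°: P = B + -1.70·ex + -0.92·ey = (2.6386,-0.1261)
θ=334°: B = A + 2.00·(cos334°, sin334°) = (1.7976, -0.8767)
θ=334°: |BD| = 6.2641
θ=334°: circle(B,4.00) ∩ circle(D,9.00): a=-2.0563, h=3.4310
θ=334°:   candidates: C₊=(-0.7187,2.2327) cross=21.492; C₋=(0.2418,-4.5618) cross=-21.492
θ=334°:   branch + wants cross > 0 → take C=(-0.7187,2.2327) (cross=21.492)
θ=334°: ex = (C−B)/|BC| = (-0.6291,0.7774); ey = (-0.7774,-0.6291)
θ=334°: P = B + -1.70·ex + -0.92·ey = (3.5822,-1.6195)

θ=31°: 3.15 -0.27
θ=44°: 2.64 -0.13
θ=334°: 3.58 -1.62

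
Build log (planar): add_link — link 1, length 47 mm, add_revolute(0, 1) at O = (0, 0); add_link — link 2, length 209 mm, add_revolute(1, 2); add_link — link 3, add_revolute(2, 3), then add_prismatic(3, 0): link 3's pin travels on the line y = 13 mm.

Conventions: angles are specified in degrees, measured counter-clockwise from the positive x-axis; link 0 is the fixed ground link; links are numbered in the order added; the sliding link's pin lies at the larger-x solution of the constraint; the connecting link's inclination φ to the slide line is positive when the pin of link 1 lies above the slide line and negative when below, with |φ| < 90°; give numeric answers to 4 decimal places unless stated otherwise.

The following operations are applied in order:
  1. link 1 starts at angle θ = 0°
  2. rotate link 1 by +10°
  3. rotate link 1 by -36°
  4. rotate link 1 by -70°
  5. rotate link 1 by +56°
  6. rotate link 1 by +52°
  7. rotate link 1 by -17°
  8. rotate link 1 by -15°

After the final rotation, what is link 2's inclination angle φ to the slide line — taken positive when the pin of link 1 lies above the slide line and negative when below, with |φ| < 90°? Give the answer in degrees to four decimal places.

geometry: r = 47 mm, L = 209 mm, e = 13 mm; θ starts at 0°
rotate link 1 by +10°: θ ← 0° +10° = 10°
rotate link 1 by -36°: θ ← 10° -36° = -26°
rotate link 1 by -70°: θ ← -26° -70° = -96°
rotate link 1 by +56°: θ ← -96° +56° = -40°
rotate link 1 by +52°: θ ← -40° +52° = 12°
rotate link 1 by -17°: θ ← 12° -17° = -5°
rotate link 1 by -15°: θ ← -5° -15° = -20°
h = r sin θ − e = -16.074947 − 13 = -29.074947
sin φ = h / L = -29.074947 / 209 = -0.13911458
φ = arcsin(-0.13911458) = -7.996614°

-7.9966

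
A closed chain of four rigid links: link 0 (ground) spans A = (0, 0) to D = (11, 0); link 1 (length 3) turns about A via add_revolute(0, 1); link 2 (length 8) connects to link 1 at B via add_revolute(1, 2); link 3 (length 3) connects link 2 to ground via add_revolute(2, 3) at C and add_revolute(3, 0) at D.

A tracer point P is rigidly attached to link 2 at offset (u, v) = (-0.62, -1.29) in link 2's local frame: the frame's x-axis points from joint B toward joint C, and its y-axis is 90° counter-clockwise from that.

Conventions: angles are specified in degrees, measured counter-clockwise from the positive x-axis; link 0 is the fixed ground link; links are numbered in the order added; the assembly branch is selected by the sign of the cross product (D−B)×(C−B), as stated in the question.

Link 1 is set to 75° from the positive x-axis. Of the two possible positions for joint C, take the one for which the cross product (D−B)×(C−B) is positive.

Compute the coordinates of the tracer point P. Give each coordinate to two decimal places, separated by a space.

A=(0,0), D=(11.00,0)
B = A + 3.00·(cos75°, sin75°) = (0.7765, 2.8978)
|BD| = 10.6263
circle(B,8.00) ∩ circle(D,3.00): a=7.9011, h=1.2543
  candidates: C₊=(8.7201,1.9499) cross=13.328; C₋=(8.0360,-0.4636) cross=-13.328
  branch + wants cross > 0 → take C=(8.7201,1.9499) (cross=13.328)
ex = (C−B)/|BC| = (0.9930,-0.1185); ey = (0.1185,0.9930)
P = B + -0.62·ex + -1.29·ey = (0.0080,1.6903)

0.01 1.69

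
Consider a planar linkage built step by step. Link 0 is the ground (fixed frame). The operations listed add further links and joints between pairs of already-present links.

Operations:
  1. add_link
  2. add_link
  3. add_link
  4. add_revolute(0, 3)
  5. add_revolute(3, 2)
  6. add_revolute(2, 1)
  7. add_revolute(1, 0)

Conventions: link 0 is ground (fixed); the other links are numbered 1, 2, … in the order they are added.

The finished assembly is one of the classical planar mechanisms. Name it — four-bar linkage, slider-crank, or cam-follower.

links: 4 (incl. ground); joints: 4 revolute, 0 prismatic, 0 higher (cam) pair, forming one closed loop
4 links in a single 4R loop → four-bar linkage

four-bar linkage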